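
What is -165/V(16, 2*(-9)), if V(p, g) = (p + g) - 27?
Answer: 165/29 ≈ 5.6897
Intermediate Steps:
V(p, g) = -27 + g + p (V(p, g) = (g + p) - 27 = -27 + g + p)
-165/V(16, 2*(-9)) = -165/(-27 + 2*(-9) + 16) = -165/(-27 - 18 + 16) = -165/(-29) = -165*(-1/29) = 165/29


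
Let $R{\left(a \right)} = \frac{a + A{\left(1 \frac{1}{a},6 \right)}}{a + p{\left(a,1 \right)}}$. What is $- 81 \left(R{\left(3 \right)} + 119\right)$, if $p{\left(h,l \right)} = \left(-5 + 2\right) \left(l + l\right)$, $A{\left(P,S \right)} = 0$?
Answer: $-9558$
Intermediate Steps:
$p{\left(h,l \right)} = - 6 l$ ($p{\left(h,l \right)} = - 3 \cdot 2 l = - 6 l$)
$R{\left(a \right)} = \frac{a}{-6 + a}$ ($R{\left(a \right)} = \frac{a + 0}{a - 6} = \frac{a}{a - 6} = \frac{a}{-6 + a}$)
$- 81 \left(R{\left(3 \right)} + 119\right) = - 81 \left(\frac{3}{-6 + 3} + 119\right) = - 81 \left(\frac{3}{-3} + 119\right) = - 81 \left(3 \left(- \frac{1}{3}\right) + 119\right) = - 81 \left(-1 + 119\right) = \left(-81\right) 118 = -9558$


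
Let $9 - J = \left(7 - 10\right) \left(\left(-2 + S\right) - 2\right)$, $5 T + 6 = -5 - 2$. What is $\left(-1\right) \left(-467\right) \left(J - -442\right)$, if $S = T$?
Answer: $\frac{1006852}{5} \approx 2.0137 \cdot 10^{5}$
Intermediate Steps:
$T = - \frac{13}{5}$ ($T = - \frac{6}{5} + \frac{-5 - 2}{5} = - \frac{6}{5} + \frac{1}{5} \left(-7\right) = - \frac{6}{5} - \frac{7}{5} = - \frac{13}{5} \approx -2.6$)
$S = - \frac{13}{5} \approx -2.6$
$J = - \frac{54}{5}$ ($J = 9 - \left(7 - 10\right) \left(\left(-2 - \frac{13}{5}\right) - 2\right) = 9 - - 3 \left(- \frac{23}{5} - 2\right) = 9 - \left(-3\right) \left(- \frac{33}{5}\right) = 9 - \frac{99}{5} = - \frac{54}{5} \approx -10.8$)
$\left(-1\right) \left(-467\right) \left(J - -442\right) = \left(-1\right) \left(-467\right) \left(- \frac{54}{5} - -442\right) = 467 \left(- \frac{54}{5} + 442\right) = 467 \cdot \frac{2156}{5} = \frac{1006852}{5}$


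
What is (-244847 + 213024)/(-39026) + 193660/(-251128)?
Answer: 27116949/612532583 ≈ 0.044270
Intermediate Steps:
(-244847 + 213024)/(-39026) + 193660/(-251128) = -31823*(-1/39026) + 193660*(-1/251128) = 31823/39026 - 48415/62782 = 27116949/612532583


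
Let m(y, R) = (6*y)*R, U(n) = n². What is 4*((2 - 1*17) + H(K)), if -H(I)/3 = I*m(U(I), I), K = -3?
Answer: -5892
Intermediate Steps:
m(y, R) = 6*R*y
H(I) = -18*I⁴ (H(I) = -3*I*6*I*I² = -3*I*6*I³ = -18*I⁴)
4*((2 - 1*17) + H(K)) = 4*((2 - 1*17) - 18*(-3)⁴) = 4*((2 - 17) - 18*81) = 4*(-15 - 1458) = 4*(-1473) = -5892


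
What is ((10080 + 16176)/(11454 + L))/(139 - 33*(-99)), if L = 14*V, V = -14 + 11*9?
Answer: 3282/5383183 ≈ 0.00060968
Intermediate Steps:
V = 85 (V = -14 + 99 = 85)
L = 1190 (L = 14*85 = 1190)
((10080 + 16176)/(11454 + L))/(139 - 33*(-99)) = ((10080 + 16176)/(11454 + 1190))/(139 - 33*(-99)) = (26256/12644)/(139 + 3267) = (26256*(1/12644))/3406 = (6564/3161)*(1/3406) = 3282/5383183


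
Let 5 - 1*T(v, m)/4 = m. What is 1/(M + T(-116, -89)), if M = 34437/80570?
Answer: 80570/30328757 ≈ 0.0026566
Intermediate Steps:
T(v, m) = 20 - 4*m
M = 34437/80570 (M = 34437*(1/80570) = 34437/80570 ≈ 0.42742)
1/(M + T(-116, -89)) = 1/(34437/80570 + (20 - 4*(-89))) = 1/(34437/80570 + (20 + 356)) = 1/(34437/80570 + 376) = 1/(30328757/80570) = 80570/30328757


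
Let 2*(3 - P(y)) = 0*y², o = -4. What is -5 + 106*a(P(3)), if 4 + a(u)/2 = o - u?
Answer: -2337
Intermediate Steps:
P(y) = 3 (P(y) = 3 - 0*y² = 3 - ½*0 = 3 + 0 = 3)
a(u) = -16 - 2*u (a(u) = -8 + 2*(-4 - u) = -8 + (-8 - 2*u) = -16 - 2*u)
-5 + 106*a(P(3)) = -5 + 106*(-16 - 2*3) = -5 + 106*(-16 - 6) = -5 + 106*(-22) = -5 - 2332 = -2337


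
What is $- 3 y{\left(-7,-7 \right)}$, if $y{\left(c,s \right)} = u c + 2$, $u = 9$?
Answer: $183$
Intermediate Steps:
$y{\left(c,s \right)} = 2 + 9 c$ ($y{\left(c,s \right)} = 9 c + 2 = 2 + 9 c$)
$- 3 y{\left(-7,-7 \right)} = - 3 \left(2 + 9 \left(-7\right)\right) = - 3 \left(2 - 63\right) = \left(-3\right) \left(-61\right) = 183$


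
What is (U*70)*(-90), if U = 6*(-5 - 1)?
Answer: 226800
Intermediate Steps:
U = -36 (U = 6*(-6) = -36)
(U*70)*(-90) = -36*70*(-90) = -2520*(-90) = 226800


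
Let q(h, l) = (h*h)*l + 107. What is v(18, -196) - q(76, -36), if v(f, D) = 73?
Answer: 207902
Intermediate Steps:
q(h, l) = 107 + l*h² (q(h, l) = h²*l + 107 = l*h² + 107 = 107 + l*h²)
v(18, -196) - q(76, -36) = 73 - (107 - 36*76²) = 73 - (107 - 36*5776) = 73 - (107 - 207936) = 73 - 1*(-207829) = 73 + 207829 = 207902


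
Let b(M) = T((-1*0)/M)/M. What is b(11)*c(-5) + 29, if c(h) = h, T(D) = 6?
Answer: 289/11 ≈ 26.273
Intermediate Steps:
b(M) = 6/M
b(11)*c(-5) + 29 = (6/11)*(-5) + 29 = -30/11 + 29 = 289/11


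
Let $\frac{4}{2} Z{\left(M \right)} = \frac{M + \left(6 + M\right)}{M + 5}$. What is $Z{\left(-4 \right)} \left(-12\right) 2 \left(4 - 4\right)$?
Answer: $0$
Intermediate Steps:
$Z{\left(M \right)} = \frac{6 + 2 M}{2 \left(5 + M\right)}$ ($Z{\left(M \right)} = \frac{\left(M + \left(6 + M\right)\right) \frac{1}{M + 5}}{2} = \frac{\left(6 + 2 M\right) \frac{1}{5 + M}}{2} = \frac{\frac{1}{5 + M} \left(6 + 2 M\right)}{2} = \frac{6 + 2 M}{2 \left(5 + M\right)}$)
$Z{\left(-4 \right)} \left(-12\right) 2 \left(4 - 4\right) = \frac{3 - 4}{5 - 4} \left(-12\right) 2 \left(4 - 4\right) = 1^{-1} \left(-1\right) \left(-12\right) 2 \cdot 0 = 1 \left(-1\right) \left(-12\right) 0 = \left(-1\right) \left(-12\right) 0 = 12 \cdot 0 = 0$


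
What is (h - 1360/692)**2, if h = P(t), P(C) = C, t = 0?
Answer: 115600/29929 ≈ 3.8625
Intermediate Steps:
h = 0
(h - 1360/692)**2 = (0 - 1360/692)**2 = (0 - 1360*1/692)**2 = (0 - 340/173)**2 = (-340/173)**2 = 115600/29929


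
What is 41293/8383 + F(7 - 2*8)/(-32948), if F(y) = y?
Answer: 1360597211/276203084 ≈ 4.9261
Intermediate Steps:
41293/8383 + F(7 - 2*8)/(-32948) = 41293/8383 + (7 - 2*8)/(-32948) = 41293*(1/8383) + (7 - 16)*(-1/32948) = 41293/8383 - 9*(-1/32948) = 41293/8383 + 9/32948 = 1360597211/276203084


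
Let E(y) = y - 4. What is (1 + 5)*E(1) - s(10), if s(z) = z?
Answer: -28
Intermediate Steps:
E(y) = -4 + y
(1 + 5)*E(1) - s(10) = (1 + 5)*(-4 + 1) - 1*10 = 6*(-3) - 10 = -18 - 10 = -28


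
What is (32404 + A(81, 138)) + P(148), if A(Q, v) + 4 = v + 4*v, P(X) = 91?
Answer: 33181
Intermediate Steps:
A(Q, v) = -4 + 5*v (A(Q, v) = -4 + (v + 4*v) = -4 + 5*v)
(32404 + A(81, 138)) + P(148) = (32404 + (-4 + 5*138)) + 91 = (32404 + (-4 + 690)) + 91 = (32404 + 686) + 91 = 33090 + 91 = 33181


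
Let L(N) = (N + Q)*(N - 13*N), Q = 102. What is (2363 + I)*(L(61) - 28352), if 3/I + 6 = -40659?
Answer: -4729874557952/13555 ≈ -3.4894e+8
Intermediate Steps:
I = -1/13555 (I = 3/(-6 - 40659) = 3/(-40665) = 3*(-1/40665) = -1/13555 ≈ -7.3774e-5)
L(N) = -12*N*(102 + N) (L(N) = (N + 102)*(N - 13*N) = (102 + N)*(-12*N) = -12*N*(102 + N))
(2363 + I)*(L(61) - 28352) = (2363 - 1/13555)*(-12*61*(102 + 61) - 28352) = 32030464*(-12*61*163 - 28352)/13555 = 32030464*(-119316 - 28352)/13555 = (32030464/13555)*(-147668) = -4729874557952/13555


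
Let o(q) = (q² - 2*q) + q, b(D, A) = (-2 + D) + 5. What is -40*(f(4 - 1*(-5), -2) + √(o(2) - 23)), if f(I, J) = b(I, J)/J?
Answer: 240 - 40*I*√21 ≈ 240.0 - 183.3*I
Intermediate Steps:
b(D, A) = 3 + D
f(I, J) = (3 + I)/J
o(q) = q² - q
-40*(f(4 - 1*(-5), -2) + √(o(2) - 23)) = -40*((3 + (4 - 1*(-5)))/(-2) + √(2*(-1 + 2) - 23)) = -40*(-(3 + (4 + 5))/2 + √(2*1 - 23)) = -40*(-(3 + 9)/2 + √(2 - 23)) = -40*(-½*12 + √(-21)) = -40*(-6 + I*√21) = 240 - 40*I*√21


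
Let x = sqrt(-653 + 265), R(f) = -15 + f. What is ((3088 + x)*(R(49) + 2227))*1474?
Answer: 10291420832 + 6665428*I*sqrt(97) ≈ 1.0291e+10 + 6.5647e+7*I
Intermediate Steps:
x = 2*I*sqrt(97) (x = sqrt(-388) = 2*I*sqrt(97) ≈ 19.698*I)
((3088 + x)*(R(49) + 2227))*1474 = ((3088 + 2*I*sqrt(97))*((-15 + 49) + 2227))*1474 = ((3088 + 2*I*sqrt(97))*(34 + 2227))*1474 = ((3088 + 2*I*sqrt(97))*2261)*1474 = (6981968 + 4522*I*sqrt(97))*1474 = 10291420832 + 6665428*I*sqrt(97)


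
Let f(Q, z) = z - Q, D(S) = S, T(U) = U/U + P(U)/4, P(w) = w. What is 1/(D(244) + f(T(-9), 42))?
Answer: 4/1149 ≈ 0.0034813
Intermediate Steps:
T(U) = 1 + U/4 (T(U) = U/U + U/4 = 1 + U*(¼) = 1 + U/4)
1/(D(244) + f(T(-9), 42)) = 1/(244 + (42 - (1 + (¼)*(-9)))) = 1/(244 + (42 - (1 - 9/4))) = 1/(244 + (42 - 1*(-5/4))) = 1/(244 + (42 + 5/4)) = 1/(244 + 173/4) = 1/(1149/4) = 4/1149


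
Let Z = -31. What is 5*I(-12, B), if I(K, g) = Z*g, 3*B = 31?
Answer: -4805/3 ≈ -1601.7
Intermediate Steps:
B = 31/3 (B = (⅓)*31 = 31/3 ≈ 10.333)
I(K, g) = -31*g
5*I(-12, B) = 5*(-31*31/3) = 5*(-961/3) = -4805/3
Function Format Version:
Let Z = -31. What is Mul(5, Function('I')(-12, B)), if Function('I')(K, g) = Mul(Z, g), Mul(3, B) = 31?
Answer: Rational(-4805, 3) ≈ -1601.7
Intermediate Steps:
B = Rational(31, 3) (B = Mul(Rational(1, 3), 31) = Rational(31, 3) ≈ 10.333)
Function('I')(K, g) = Mul(-31, g)
Mul(5, Function('I')(-12, B)) = Mul(5, Mul(-31, Rational(31, 3))) = Mul(5, Rational(-961, 3)) = Rational(-4805, 3)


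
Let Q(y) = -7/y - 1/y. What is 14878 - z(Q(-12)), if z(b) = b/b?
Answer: 14877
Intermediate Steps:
Q(y) = -8/y
z(b) = 1
14878 - z(Q(-12)) = 14878 - 1*1 = 14878 - 1 = 14877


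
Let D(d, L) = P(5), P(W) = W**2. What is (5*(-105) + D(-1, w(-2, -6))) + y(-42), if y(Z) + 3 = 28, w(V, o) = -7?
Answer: -475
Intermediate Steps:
y(Z) = 25 (y(Z) = -3 + 28 = 25)
D(d, L) = 25 (D(d, L) = 5**2 = 25)
(5*(-105) + D(-1, w(-2, -6))) + y(-42) = (5*(-105) + 25) + 25 = (-525 + 25) + 25 = -500 + 25 = -475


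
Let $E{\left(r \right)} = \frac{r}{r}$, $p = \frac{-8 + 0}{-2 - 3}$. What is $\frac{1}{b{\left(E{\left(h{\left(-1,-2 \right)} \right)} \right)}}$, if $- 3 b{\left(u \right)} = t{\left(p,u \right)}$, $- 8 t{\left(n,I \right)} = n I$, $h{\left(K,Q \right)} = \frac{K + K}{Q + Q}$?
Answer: $15$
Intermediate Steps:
$p = \frac{8}{5}$ ($p = - \frac{8}{-5} = \left(-8\right) \left(- \frac{1}{5}\right) = \frac{8}{5} \approx 1.6$)
$h{\left(K,Q \right)} = \frac{K}{Q}$ ($h{\left(K,Q \right)} = \frac{2 K}{2 Q} = 2 K \frac{1}{2 Q} = \frac{K}{Q}$)
$E{\left(r \right)} = 1$
$t{\left(n,I \right)} = - \frac{I n}{8}$ ($t{\left(n,I \right)} = - \frac{n I}{8} = - \frac{I n}{8}$)
$b{\left(u \right)} = \frac{u}{15}$ ($b{\left(u \right)} = - \frac{\left(- \frac{1}{8}\right) u \frac{8}{5}}{3} = - \frac{\left(- \frac{1}{5}\right) u}{3} = \frac{u}{15}$)
$\frac{1}{b{\left(E{\left(h{\left(-1,-2 \right)} \right)} \right)}} = \frac{1}{\frac{1}{15} \cdot 1} = \frac{1}{\frac{1}{15}} = 15$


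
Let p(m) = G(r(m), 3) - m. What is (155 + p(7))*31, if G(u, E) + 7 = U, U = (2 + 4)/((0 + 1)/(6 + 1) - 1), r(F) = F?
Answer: 4154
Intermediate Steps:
U = -7 (U = 6/(1/7 - 1) = 6/(-6/7) = 6*(-7/6) = -7)
G(u, E) = -14 (G(u, E) = -7 - 7 = -14)
p(m) = -14 - m
(155 + p(7))*31 = (155 + (-14 - 1*7))*31 = (155 + (-14 - 7))*31 = (155 - 21)*31 = 134*31 = 4154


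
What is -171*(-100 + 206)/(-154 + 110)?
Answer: 9063/22 ≈ 411.95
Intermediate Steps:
-171*(-100 + 206)/(-154 + 110) = -18126/(-44) = -18126*(-1)/44 = -171*(-53/22) = 9063/22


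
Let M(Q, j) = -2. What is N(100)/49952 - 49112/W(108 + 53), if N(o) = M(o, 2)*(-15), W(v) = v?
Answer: -175231271/574448 ≈ -305.04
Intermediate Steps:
N(o) = 30 (N(o) = -2*(-15) = 30)
N(100)/49952 - 49112/W(108 + 53) = 30/49952 - 49112/(108 + 53) = 30*(1/49952) - 49112/161 = 15/24976 - 49112*1/161 = 15/24976 - 7016/23 = -175231271/574448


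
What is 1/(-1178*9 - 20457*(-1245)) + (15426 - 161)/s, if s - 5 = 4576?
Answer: 65585996684/19682243595 ≈ 3.3322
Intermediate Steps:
s = 4581 (s = 5 + 4576 = 4581)
1/(-1178*9 - 20457*(-1245)) + (15426 - 161)/s = 1/(-1178*9 - 20457*(-1245)) + (15426 - 161)/4581 = -1/1245/(-10602 - 20457) + 15265*(1/4581) = -1/1245/(-31059) + 15265/4581 = -1/31059*(-1/1245) + 15265/4581 = 1/38668455 + 15265/4581 = 65585996684/19682243595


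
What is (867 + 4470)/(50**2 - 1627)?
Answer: 593/97 ≈ 6.1134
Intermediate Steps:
(867 + 4470)/(50**2 - 1627) = 5337/(2500 - 1627) = 5337/873 = 5337*(1/873) = 593/97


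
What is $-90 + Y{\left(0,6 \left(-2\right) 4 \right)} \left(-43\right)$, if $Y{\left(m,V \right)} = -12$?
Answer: $426$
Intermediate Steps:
$-90 + Y{\left(0,6 \left(-2\right) 4 \right)} \left(-43\right) = -90 - -516 = -90 + 516 = 426$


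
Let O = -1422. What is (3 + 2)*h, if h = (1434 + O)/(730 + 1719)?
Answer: 60/2449 ≈ 0.024500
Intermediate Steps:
h = 12/2449 (h = (1434 - 1422)/(730 + 1719) = 12/2449 ≈ 0.0049000)
(3 + 2)*h = (3 + 2)*(12/2449) = 5*(12/2449) = 60/2449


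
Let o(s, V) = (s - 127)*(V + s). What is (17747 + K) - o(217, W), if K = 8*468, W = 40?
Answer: -1639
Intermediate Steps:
o(s, V) = (-127 + s)*(V + s)
K = 3744
(17747 + K) - o(217, W) = (17747 + 3744) - (217² - 127*40 - 127*217 + 40*217) = 21491 - (47089 - 5080 - 27559 + 8680) = 21491 - 1*23130 = 21491 - 23130 = -1639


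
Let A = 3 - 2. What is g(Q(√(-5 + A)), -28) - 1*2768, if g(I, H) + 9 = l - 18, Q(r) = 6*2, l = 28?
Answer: -2767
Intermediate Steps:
A = 1
Q(r) = 12
g(I, H) = 1 (g(I, H) = -9 + (28 - 18) = -9 + 10 = 1)
g(Q(√(-5 + A)), -28) - 1*2768 = 1 - 1*2768 = 1 - 2768 = -2767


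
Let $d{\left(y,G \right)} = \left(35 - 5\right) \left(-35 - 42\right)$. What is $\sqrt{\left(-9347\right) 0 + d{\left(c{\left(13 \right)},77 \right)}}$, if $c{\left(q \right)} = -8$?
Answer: $i \sqrt{2310} \approx 48.062 i$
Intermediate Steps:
$d{\left(y,G \right)} = -2310$ ($d{\left(y,G \right)} = 30 \left(-77\right) = -2310$)
$\sqrt{\left(-9347\right) 0 + d{\left(c{\left(13 \right)},77 \right)}} = \sqrt{\left(-9347\right) 0 - 2310} = \sqrt{0 - 2310} = \sqrt{-2310} = i \sqrt{2310}$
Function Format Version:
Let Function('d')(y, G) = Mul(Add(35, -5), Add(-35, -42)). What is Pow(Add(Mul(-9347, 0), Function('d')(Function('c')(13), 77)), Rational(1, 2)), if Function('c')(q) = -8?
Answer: Mul(I, Pow(2310, Rational(1, 2))) ≈ Mul(48.062, I)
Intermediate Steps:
Function('d')(y, G) = -2310 (Function('d')(y, G) = Mul(30, -77) = -2310)
Pow(Add(Mul(-9347, 0), Function('d')(Function('c')(13), 77)), Rational(1, 2)) = Pow(Add(Mul(-9347, 0), -2310), Rational(1, 2)) = Pow(Add(0, -2310), Rational(1, 2)) = Pow(-2310, Rational(1, 2)) = Mul(I, Pow(2310, Rational(1, 2)))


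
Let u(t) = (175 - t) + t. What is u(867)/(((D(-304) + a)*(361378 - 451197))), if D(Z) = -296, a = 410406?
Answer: -35/7367134018 ≈ -4.7508e-9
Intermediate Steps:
u(t) = 175
u(867)/(((D(-304) + a)*(361378 - 451197))) = 175/(((-296 + 410406)*(361378 - 451197))) = 175/((410110*(-89819))) = 175/(-36835670090) = 175*(-1/36835670090) = -35/7367134018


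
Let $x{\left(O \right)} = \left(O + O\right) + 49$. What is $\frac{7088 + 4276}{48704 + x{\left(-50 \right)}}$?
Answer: $\frac{11364}{48653} \approx 0.23357$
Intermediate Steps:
$x{\left(O \right)} = 49 + 2 O$ ($x{\left(O \right)} = 2 O + 49 = 49 + 2 O$)
$\frac{7088 + 4276}{48704 + x{\left(-50 \right)}} = \frac{7088 + 4276}{48704 + \left(49 + 2 \left(-50\right)\right)} = \frac{11364}{48704 + \left(49 - 100\right)} = \frac{11364}{48704 - 51} = \frac{11364}{48653}$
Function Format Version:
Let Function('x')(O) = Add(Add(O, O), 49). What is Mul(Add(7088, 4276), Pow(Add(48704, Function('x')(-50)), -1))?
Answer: Rational(11364, 48653) ≈ 0.23357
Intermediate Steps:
Function('x')(O) = Add(49, Mul(2, O)) (Function('x')(O) = Add(Mul(2, O), 49) = Add(49, Mul(2, O)))
Mul(Add(7088, 4276), Pow(Add(48704, Function('x')(-50)), -1)) = Mul(Add(7088, 4276), Pow(Add(48704, Add(49, Mul(2, -50))), -1)) = Mul(11364, Pow(Add(48704, Add(49, -100)), -1)) = Mul(11364, Pow(Add(48704, -51), -1)) = Mul(11364, Pow(48653, -1)) = Mul(11364, Rational(1, 48653)) = Rational(11364, 48653)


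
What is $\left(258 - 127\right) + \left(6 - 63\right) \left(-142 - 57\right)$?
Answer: $11474$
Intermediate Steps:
$\left(258 - 127\right) + \left(6 - 63\right) \left(-142 - 57\right) = 131 - -11343 = 131 + 11343 = 11474$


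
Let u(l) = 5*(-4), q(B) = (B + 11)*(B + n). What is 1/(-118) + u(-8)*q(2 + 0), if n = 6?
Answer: -245441/118 ≈ -2080.0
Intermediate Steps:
q(B) = (6 + B)*(11 + B) (q(B) = (B + 11)*(B + 6) = (11 + B)*(6 + B) = (6 + B)*(11 + B))
u(l) = -20
1/(-118) + u(-8)*q(2 + 0) = 1/(-118) - 20*(66 + (2 + 0)**2 + 17*(2 + 0)) = -1/118 - 20*(66 + 2**2 + 17*2) = -1/118 - 20*(66 + 4 + 34) = -1/118 - 20*104 = -1/118 - 2080 = -245441/118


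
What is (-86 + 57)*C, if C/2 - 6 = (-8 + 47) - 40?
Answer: -290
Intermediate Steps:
C = 10 (C = 12 + 2*((-8 + 47) - 40) = 12 + 2*(39 - 40) = 12 + 2*(-1) = 12 - 2 = 10)
(-86 + 57)*C = (-86 + 57)*10 = -29*10 = -290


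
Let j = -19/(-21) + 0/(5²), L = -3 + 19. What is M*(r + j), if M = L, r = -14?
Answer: -4400/21 ≈ -209.52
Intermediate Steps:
L = 16
M = 16
j = 19/21 (j = -19*(-1/21) + 0/25 = 19/21 + 0*(1/25) = 19/21 + 0 = 19/21 ≈ 0.90476)
M*(r + j) = 16*(-14 + 19/21) = 16*(-275/21) = -4400/21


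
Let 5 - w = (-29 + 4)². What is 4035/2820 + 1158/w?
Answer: -12731/29140 ≈ -0.43689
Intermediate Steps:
w = -620 (w = 5 - (-29 + 4)² = 5 - 1*(-25)² = 5 - 1*625 = 5 - 625 = -620)
4035/2820 + 1158/w = 4035/2820 + 1158/(-620) = 4035*(1/2820) + 1158*(-1/620) = 269/188 - 579/310 = -12731/29140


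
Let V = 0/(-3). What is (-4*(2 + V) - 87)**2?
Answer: 9025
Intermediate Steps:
V = 0 (V = 0*(-1/3) = 0)
(-4*(2 + V) - 87)**2 = (-4*(2 + 0) - 87)**2 = (-4*2 - 87)**2 = (-8 - 87)**2 = (-95)**2 = 9025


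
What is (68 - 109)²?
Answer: 1681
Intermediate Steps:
(68 - 109)² = (-41)² = 1681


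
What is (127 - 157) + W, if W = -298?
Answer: -328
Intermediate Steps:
(127 - 157) + W = (127 - 157) - 298 = -30 - 298 = -328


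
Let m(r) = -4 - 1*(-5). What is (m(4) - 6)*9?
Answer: -45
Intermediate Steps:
m(r) = 1 (m(r) = -4 + 5 = 1)
(m(4) - 6)*9 = (1 - 6)*9 = -5*9 = -45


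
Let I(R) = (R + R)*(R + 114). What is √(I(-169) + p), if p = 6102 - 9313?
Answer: 13*√91 ≈ 124.01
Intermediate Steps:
I(R) = 2*R*(114 + R) (I(R) = (2*R)*(114 + R) = 2*R*(114 + R))
p = -3211
√(I(-169) + p) = √(2*(-169)*(114 - 169) - 3211) = √(2*(-169)*(-55) - 3211) = √(18590 - 3211) = √15379 = 13*√91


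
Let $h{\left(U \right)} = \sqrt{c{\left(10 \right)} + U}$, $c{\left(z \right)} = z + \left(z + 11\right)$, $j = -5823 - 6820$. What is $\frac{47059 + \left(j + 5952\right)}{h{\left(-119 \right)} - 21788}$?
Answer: $- \frac{109942248}{59339629} - \frac{10092 i \sqrt{22}}{59339629} \approx -1.8528 - 0.00079771 i$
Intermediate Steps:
$j = -12643$ ($j = -5823 - 6820 = -12643$)
$c{\left(z \right)} = 11 + 2 z$ ($c{\left(z \right)} = z + \left(11 + z\right) = 11 + 2 z$)
$h{\left(U \right)} = \sqrt{31 + U}$ ($h{\left(U \right)} = \sqrt{\left(11 + 2 \cdot 10\right) + U} = \sqrt{\left(11 + 20\right) + U} = \sqrt{31 + U}$)
$\frac{47059 + \left(j + 5952\right)}{h{\left(-119 \right)} - 21788} = \frac{47059 + \left(-12643 + 5952\right)}{\sqrt{31 - 119} - 21788} = \frac{47059 - 6691}{\sqrt{-88} - 21788} = \frac{40368}{2 i \sqrt{22} - 21788} = \frac{40368}{-21788 + 2 i \sqrt{22}}$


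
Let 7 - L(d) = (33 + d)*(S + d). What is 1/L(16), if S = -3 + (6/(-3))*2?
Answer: -1/434 ≈ -0.0023041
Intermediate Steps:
S = -7 (S = -3 + (6*(-⅓))*2 = -3 - 2*2 = -3 - 4 = -7)
L(d) = 7 - (-7 + d)*(33 + d) (L(d) = 7 - (33 + d)*(-7 + d) = 7 - (-7 + d)*(33 + d))
1/L(16) = 1/(238 - 1*16² - 26*16) = 1/(238 - 1*256 - 416) = 1/(238 - 256 - 416) = 1/(-434) = -1/434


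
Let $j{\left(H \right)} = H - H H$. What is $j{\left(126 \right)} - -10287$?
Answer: $-5463$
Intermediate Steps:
$j{\left(H \right)} = H - H^{2}$
$j{\left(126 \right)} - -10287 = 126 \left(1 - 126\right) - -10287 = 126 \left(1 - 126\right) + 10287 = 126 \left(-125\right) + 10287 = -15750 + 10287 = -5463$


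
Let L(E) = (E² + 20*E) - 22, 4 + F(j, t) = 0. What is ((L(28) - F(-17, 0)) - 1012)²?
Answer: 98596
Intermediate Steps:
F(j, t) = -4 (F(j, t) = -4 + 0 = -4)
L(E) = -22 + E² + 20*E
((L(28) - F(-17, 0)) - 1012)² = (((-22 + 28² + 20*28) - 1*(-4)) - 1012)² = (((-22 + 784 + 560) + 4) - 1012)² = ((1322 + 4) - 1012)² = (1326 - 1012)² = 314² = 98596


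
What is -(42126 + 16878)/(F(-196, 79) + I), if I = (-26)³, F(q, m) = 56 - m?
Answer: 59004/17599 ≈ 3.3527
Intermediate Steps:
I = -17576
-(42126 + 16878)/(F(-196, 79) + I) = -(42126 + 16878)/((56 - 1*79) - 17576) = -59004/((56 - 79) - 17576) = -59004/(-23 - 17576) = -59004/(-17599) = -59004*(-1)/17599 = -1*(-59004/17599) = 59004/17599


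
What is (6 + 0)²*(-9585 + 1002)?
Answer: -308988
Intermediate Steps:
(6 + 0)²*(-9585 + 1002) = 6²*(-8583) = 36*(-8583) = -308988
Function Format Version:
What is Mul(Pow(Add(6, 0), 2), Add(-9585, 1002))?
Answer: -308988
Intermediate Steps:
Mul(Pow(Add(6, 0), 2), Add(-9585, 1002)) = Mul(Pow(6, 2), -8583) = Mul(36, -8583) = -308988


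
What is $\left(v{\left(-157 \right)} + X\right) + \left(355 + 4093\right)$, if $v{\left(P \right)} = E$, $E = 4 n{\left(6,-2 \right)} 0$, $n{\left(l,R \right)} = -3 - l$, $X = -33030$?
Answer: $-28582$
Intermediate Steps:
$E = 0$ ($E = 4 \left(-3 - 6\right) 0 = 4 \left(-9\right) 0 = \left(-36\right) 0 = 0$)
$v{\left(P \right)} = 0$
$\left(v{\left(-157 \right)} + X\right) + \left(355 + 4093\right) = \left(0 - 33030\right) + \left(355 + 4093\right) = -33030 + 4448 = -28582$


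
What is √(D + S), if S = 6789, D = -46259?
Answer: I*√39470 ≈ 198.67*I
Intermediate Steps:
√(D + S) = √(-46259 + 6789) = √(-39470) = I*√39470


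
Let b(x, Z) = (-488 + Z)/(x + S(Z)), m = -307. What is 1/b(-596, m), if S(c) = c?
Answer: 301/265 ≈ 1.1358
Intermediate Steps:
b(x, Z) = (-488 + Z)/(Z + x) (b(x, Z) = (-488 + Z)/(x + Z) = (-488 + Z)/(Z + x))
1/b(-596, m) = 1/((-488 - 307)/(-307 - 596)) = 1/(-795/(-903)) = 1/(-1/903*(-795)) = 1/(265/301) = 301/265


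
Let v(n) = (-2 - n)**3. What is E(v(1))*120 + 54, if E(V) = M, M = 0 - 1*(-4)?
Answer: 534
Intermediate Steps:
M = 4 (M = 0 + 4 = 4)
E(V) = 4
E(v(1))*120 + 54 = 4*120 + 54 = 480 + 54 = 534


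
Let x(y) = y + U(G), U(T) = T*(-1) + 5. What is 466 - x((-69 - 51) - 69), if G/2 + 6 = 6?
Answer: 650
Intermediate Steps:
G = 0 (G = -12 + 2*6 = -12 + 12 = 0)
U(T) = 5 - T (U(T) = -T + 5 = 5 - T)
x(y) = 5 + y (x(y) = y + (5 - 1*0) = y + (5 + 0) = y + 5 = 5 + y)
466 - x((-69 - 51) - 69) = 466 - (5 + ((-69 - 51) - 69)) = 466 - (5 + (-120 - 69)) = 466 - (5 - 189) = 466 - 1*(-184) = 466 + 184 = 650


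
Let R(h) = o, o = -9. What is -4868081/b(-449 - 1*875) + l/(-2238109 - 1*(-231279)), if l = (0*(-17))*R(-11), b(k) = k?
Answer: 4868081/1324 ≈ 3676.8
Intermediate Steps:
R(h) = -9
l = 0 (l = (0*(-17))*(-9) = 0*(-9) = 0)
-4868081/b(-449 - 1*875) + l/(-2238109 - 1*(-231279)) = -4868081/(-449 - 1*875) + 0/(-2238109 - 1*(-231279)) = -4868081/(-449 - 875) + 0/(-2238109 + 231279) = -4868081/(-1324) + 0/(-2006830) = -4868081*(-1/1324) + 0*(-1/2006830) = 4868081/1324 + 0 = 4868081/1324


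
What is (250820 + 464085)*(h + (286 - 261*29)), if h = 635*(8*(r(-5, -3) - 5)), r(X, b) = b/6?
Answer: -25181098815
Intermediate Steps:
r(X, b) = b/6 (r(X, b) = b*(⅙) = b/6)
h = -27940 (h = 635*(8*((⅙)*(-3) - 5)) = 635*(8*(-½ - 5)) = 635*(8*(-11/2)) = 635*(-44) = -27940)
(250820 + 464085)*(h + (286 - 261*29)) = (250820 + 464085)*(-27940 + (286 - 261*29)) = 714905*(-27940 + (286 - 7569)) = 714905*(-27940 - 7283) = 714905*(-35223) = -25181098815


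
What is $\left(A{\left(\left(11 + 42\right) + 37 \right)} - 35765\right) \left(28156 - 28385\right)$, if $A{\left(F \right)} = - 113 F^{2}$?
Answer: $217793885$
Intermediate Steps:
$\left(A{\left(\left(11 + 42\right) + 37 \right)} - 35765\right) \left(28156 - 28385\right) = \left(- 113 \left(\left(11 + 42\right) + 37\right)^{2} - 35765\right) \left(28156 - 28385\right) = \left(- 113 \left(53 + 37\right)^{2} - 35765\right) \left(-229\right) = \left(- 113 \cdot 90^{2} - 35765\right) \left(-229\right) = \left(\left(-113\right) 8100 - 35765\right) \left(-229\right) = \left(-915300 - 35765\right) \left(-229\right) = \left(-951065\right) \left(-229\right) = 217793885$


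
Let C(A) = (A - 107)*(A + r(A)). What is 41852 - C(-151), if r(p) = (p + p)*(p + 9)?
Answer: 11066966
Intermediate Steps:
r(p) = 2*p*(9 + p) (r(p) = (2*p)*(9 + p) = 2*p*(9 + p))
C(A) = (-107 + A)*(A + 2*A*(9 + A)) (C(A) = (A - 107)*(A + 2*A*(9 + A)) = (-107 + A)*(A + 2*A*(9 + A)))
41852 - C(-151) = 41852 - (-151)*(-2033 - 195*(-151) + 2*(-151)²) = 41852 - (-151)*(-2033 + 29445 + 2*22801) = 41852 - (-151)*(-2033 + 29445 + 45602) = 41852 - (-151)*73014 = 41852 - 1*(-11025114) = 41852 + 11025114 = 11066966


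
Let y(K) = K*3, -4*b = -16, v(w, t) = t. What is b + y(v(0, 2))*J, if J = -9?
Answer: -50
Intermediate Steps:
b = 4 (b = -¼*(-16) = 4)
y(K) = 3*K
b + y(v(0, 2))*J = 4 + (3*2)*(-9) = 4 + 6*(-9) = 4 - 54 = -50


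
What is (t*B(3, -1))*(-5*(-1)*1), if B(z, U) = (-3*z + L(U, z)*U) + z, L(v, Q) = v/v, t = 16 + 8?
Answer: -840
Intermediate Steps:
t = 24
L(v, Q) = 1
B(z, U) = U - 2*z (B(z, U) = (-3*z + 1*U) + z = (-3*z + U) + z = (U - 3*z) + z = U - 2*z)
(t*B(3, -1))*(-5*(-1)*1) = (24*(-1 - 2*3))*(-5*(-1)*1) = (24*(-1 - 6))*(5*1) = (24*(-7))*5 = -168*5 = -840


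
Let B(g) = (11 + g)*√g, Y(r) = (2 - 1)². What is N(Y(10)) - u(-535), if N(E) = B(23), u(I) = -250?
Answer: 250 + 34*√23 ≈ 413.06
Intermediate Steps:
Y(r) = 1 (Y(r) = 1² = 1)
B(g) = √g*(11 + g)
N(E) = 34*√23 (N(E) = √23*(11 + 23) = √23*34 = 34*√23)
N(Y(10)) - u(-535) = 34*√23 - 1*(-250) = 34*√23 + 250 = 250 + 34*√23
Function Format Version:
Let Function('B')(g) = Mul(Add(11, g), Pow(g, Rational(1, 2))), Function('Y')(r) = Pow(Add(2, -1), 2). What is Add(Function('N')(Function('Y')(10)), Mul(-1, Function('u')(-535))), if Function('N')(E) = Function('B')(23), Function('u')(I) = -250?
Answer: Add(250, Mul(34, Pow(23, Rational(1, 2)))) ≈ 413.06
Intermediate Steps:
Function('Y')(r) = 1 (Function('Y')(r) = Pow(1, 2) = 1)
Function('B')(g) = Mul(Pow(g, Rational(1, 2)), Add(11, g))
Function('N')(E) = Mul(34, Pow(23, Rational(1, 2))) (Function('N')(E) = Mul(Pow(23, Rational(1, 2)), Add(11, 23)) = Mul(Pow(23, Rational(1, 2)), 34) = Mul(34, Pow(23, Rational(1, 2))))
Add(Function('N')(Function('Y')(10)), Mul(-1, Function('u')(-535))) = Add(Mul(34, Pow(23, Rational(1, 2))), Mul(-1, -250)) = Add(Mul(34, Pow(23, Rational(1, 2))), 250) = Add(250, Mul(34, Pow(23, Rational(1, 2))))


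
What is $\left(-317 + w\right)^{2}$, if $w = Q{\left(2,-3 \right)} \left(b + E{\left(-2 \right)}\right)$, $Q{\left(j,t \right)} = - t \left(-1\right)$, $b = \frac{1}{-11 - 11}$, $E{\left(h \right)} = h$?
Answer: $\frac{46771921}{484} \approx 96636.0$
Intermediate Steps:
$b = - \frac{1}{22}$ ($b = \frac{1}{-22} = - \frac{1}{22} \approx -0.045455$)
$Q{\left(j,t \right)} = t$ ($Q{\left(j,t \right)} = - \left(-1\right) t = t$)
$w = \frac{135}{22}$ ($w = - 3 \left(- \frac{1}{22} - 2\right) = \left(-3\right) \left(- \frac{45}{22}\right) = \frac{135}{22} \approx 6.1364$)
$\left(-317 + w\right)^{2} = \left(-317 + \frac{135}{22}\right)^{2} = \left(- \frac{6839}{22}\right)^{2} = \frac{46771921}{484}$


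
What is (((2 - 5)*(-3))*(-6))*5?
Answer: -270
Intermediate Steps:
(((2 - 5)*(-3))*(-6))*5 = (-3*(-3)*(-6))*5 = (9*(-6))*5 = -54*5 = -270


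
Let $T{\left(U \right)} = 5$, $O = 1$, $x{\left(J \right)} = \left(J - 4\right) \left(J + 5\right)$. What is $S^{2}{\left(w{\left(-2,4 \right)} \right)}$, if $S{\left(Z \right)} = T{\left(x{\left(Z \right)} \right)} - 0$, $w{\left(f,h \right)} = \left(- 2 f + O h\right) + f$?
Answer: $25$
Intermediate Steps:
$x{\left(J \right)} = \left(-4 + J\right) \left(5 + J\right)$
$w{\left(f,h \right)} = h - f$ ($w{\left(f,h \right)} = \left(- 2 f + 1 h\right) + f = \left(- 2 f + h\right) + f = \left(h - 2 f\right) + f = h - f$)
$S{\left(Z \right)} = 5$ ($S{\left(Z \right)} = 5 - 0 = 5 + 0 = 5$)
$S^{2}{\left(w{\left(-2,4 \right)} \right)} = 5^{2} = 25$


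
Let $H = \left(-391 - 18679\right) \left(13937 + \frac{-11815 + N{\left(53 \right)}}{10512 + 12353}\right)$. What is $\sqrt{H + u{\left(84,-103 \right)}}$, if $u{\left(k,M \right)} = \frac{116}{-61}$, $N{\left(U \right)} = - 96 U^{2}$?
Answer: $\frac{4 i \sqrt{1291452112175569301}}{278953} \approx 16296.0 i$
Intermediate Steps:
$u{\left(k,M \right)} = - \frac{116}{61}$ ($u{\left(k,M \right)} = 116 \left(- \frac{1}{61}\right) = - \frac{116}{61}$)
$H = - \frac{1214331931164}{4573}$ ($H = \left(-391 - 18679\right) \left(13937 + \frac{-11815 - 96 \cdot 53^{2}}{10512 + 12353}\right) = - 19070 \left(13937 + \frac{-11815 - 269664}{22865}\right) = - 19070 \left(13937 + \left(-11815 - 269664\right) \frac{1}{22865}\right) = - 19070 \left(13937 - \frac{281479}{22865}\right) = \left(-19070\right) \frac{318388026}{22865} = - \frac{1214331931164}{4573} \approx -2.6554 \cdot 10^{8}$)
$\sqrt{H + u{\left(84,-103 \right)}} = \sqrt{- \frac{1214331931164}{4573} - \frac{116}{61}} = \sqrt{- \frac{74074248331472}{278953}} = \frac{4 i \sqrt{1291452112175569301}}{278953}$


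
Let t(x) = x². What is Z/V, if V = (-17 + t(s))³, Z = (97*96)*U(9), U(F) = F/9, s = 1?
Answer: -291/128 ≈ -2.2734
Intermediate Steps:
U(F) = F/9 (U(F) = F*(⅑) = F/9)
Z = 9312 (Z = (97*96)*((⅑)*9) = 9312*1 = 9312)
V = -4096 (V = (-17 + 1²)³ = (-17 + 1)³ = (-16)³ = -4096)
Z/V = 9312/(-4096) = 9312*(-1/4096) = -291/128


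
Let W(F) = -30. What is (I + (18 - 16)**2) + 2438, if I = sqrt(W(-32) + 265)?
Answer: 2442 + sqrt(235) ≈ 2457.3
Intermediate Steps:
I = sqrt(235) (I = sqrt(-30 + 265) = sqrt(235) ≈ 15.330)
(I + (18 - 16)**2) + 2438 = (sqrt(235) + (18 - 16)**2) + 2438 = (sqrt(235) + 2**2) + 2438 = (sqrt(235) + 4) + 2438 = (4 + sqrt(235)) + 2438 = 2442 + sqrt(235)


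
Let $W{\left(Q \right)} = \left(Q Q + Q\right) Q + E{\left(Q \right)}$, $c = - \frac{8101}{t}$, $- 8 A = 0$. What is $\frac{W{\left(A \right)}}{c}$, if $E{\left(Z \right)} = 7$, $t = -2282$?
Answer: $\frac{15974}{8101} \approx 1.9719$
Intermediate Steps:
$A = 0$ ($A = \left(- \frac{1}{8}\right) 0 = 0$)
$c = \frac{8101}{2282}$ ($c = - \frac{8101}{-2282} = \left(-8101\right) \left(- \frac{1}{2282}\right) = \frac{8101}{2282} \approx 3.55$)
$W{\left(Q \right)} = 7 + Q \left(Q + Q^{2}\right)$ ($W{\left(Q \right)} = \left(Q Q + Q\right) Q + 7 = \left(Q^{2} + Q\right) Q + 7 = \left(Q + Q^{2}\right) Q + 7 = Q \left(Q + Q^{2}\right) + 7 = 7 + Q \left(Q + Q^{2}\right)$)
$\frac{W{\left(A \right)}}{c} = \frac{7 + 0^{2} + 0^{3}}{\frac{8101}{2282}} = \left(7 + 0 + 0\right) \frac{2282}{8101} = 7 \cdot \frac{2282}{8101} = \frac{15974}{8101}$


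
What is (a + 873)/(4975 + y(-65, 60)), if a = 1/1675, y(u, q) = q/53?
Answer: 77500628/441756125 ≈ 0.17544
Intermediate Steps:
y(u, q) = q/53 (y(u, q) = q*(1/53) = q/53)
a = 1/1675 ≈ 0.00059702
(a + 873)/(4975 + y(-65, 60)) = (1/1675 + 873)/(4975 + (1/53)*60) = 1462276/(1675*(4975 + 60/53)) = 1462276/(1675*(263735/53)) = (1462276/1675)*(53/263735) = 77500628/441756125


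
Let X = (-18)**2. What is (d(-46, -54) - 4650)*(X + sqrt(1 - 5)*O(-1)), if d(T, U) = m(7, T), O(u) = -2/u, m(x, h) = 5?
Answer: -1504980 - 18580*I ≈ -1.505e+6 - 18580.0*I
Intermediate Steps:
d(T, U) = 5
X = 324
(d(-46, -54) - 4650)*(X + sqrt(1 - 5)*O(-1)) = (5 - 4650)*(324 + sqrt(1 - 5)*(-2/(-1))) = -4645*(324 + sqrt(-4)*(-2*(-1))) = -4645*(324 + (2*I)*2) = -4645*(324 + 4*I) = -1504980 - 18580*I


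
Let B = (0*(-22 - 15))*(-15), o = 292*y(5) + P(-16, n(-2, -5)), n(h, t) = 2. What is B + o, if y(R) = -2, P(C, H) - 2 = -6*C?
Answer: -486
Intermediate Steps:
P(C, H) = 2 - 6*C
o = -486 (o = 292*(-2) + (2 - 6*(-16)) = -584 + (2 + 96) = -584 + 98 = -486)
B = 0 (B = (0*(-37))*(-15) = 0*(-15) = 0)
B + o = 0 - 486 = -486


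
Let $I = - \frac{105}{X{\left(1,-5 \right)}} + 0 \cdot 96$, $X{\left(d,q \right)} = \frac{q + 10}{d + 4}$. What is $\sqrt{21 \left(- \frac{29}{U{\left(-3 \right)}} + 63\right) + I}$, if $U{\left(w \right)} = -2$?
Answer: $\frac{\sqrt{6090}}{2} \approx 39.019$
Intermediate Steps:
$X{\left(d,q \right)} = \frac{10 + q}{4 + d}$
$I = -105$ ($I = - \frac{105}{\frac{1}{4 + 1} \left(10 - 5\right)} + 0 \cdot 96 = - \frac{105}{\frac{1}{5} \cdot 5} + 0 = - \frac{105}{1} + 0 = \left(-105\right) 1 + 0 = -105 + 0 = -105$)
$\sqrt{21 \left(- \frac{29}{U{\left(-3 \right)}} + 63\right) + I} = \sqrt{21 \left(- \frac{29}{-2} + 63\right) - 105} = \sqrt{21 \left(\left(-29\right) \left(- \frac{1}{2}\right) + 63\right) - 105} = \sqrt{21 \left(\frac{29}{2} + 63\right) - 105} = \sqrt{21 \cdot \frac{155}{2} - 105} = \sqrt{\frac{3255}{2} - 105} = \sqrt{\frac{3045}{2}} = \frac{\sqrt{6090}}{2}$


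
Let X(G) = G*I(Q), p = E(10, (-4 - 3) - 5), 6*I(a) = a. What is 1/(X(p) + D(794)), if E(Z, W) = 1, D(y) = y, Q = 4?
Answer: 3/2384 ≈ 0.0012584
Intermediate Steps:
I(a) = a/6
p = 1
X(G) = 2*G/3 (X(G) = G*((⅙)*4) = G*(⅔) = 2*G/3)
1/(X(p) + D(794)) = 1/((⅔)*1 + 794) = 1/(⅔ + 794) = 1/(2384/3) = 3/2384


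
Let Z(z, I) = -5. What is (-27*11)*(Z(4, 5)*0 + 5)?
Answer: -1485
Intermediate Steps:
(-27*11)*(Z(4, 5)*0 + 5) = (-27*11)*(-5*0 + 5) = -297*(0 + 5) = -297*5 = -1485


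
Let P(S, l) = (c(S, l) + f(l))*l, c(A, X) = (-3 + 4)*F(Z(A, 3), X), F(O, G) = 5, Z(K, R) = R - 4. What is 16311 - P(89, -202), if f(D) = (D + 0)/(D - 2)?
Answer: 893572/51 ≈ 17521.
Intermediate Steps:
Z(K, R) = -4 + R
f(D) = D/(-2 + D)
c(A, X) = 5 (c(A, X) = (-3 + 4)*5 = 1*5 = 5)
P(S, l) = l*(5 + l/(-2 + l)) (P(S, l) = (5 + l/(-2 + l))*l = l*(5 + l/(-2 + l)))
16311 - P(89, -202) = 16311 - 2*(-202)*(-5 + 3*(-202))/(-2 - 202) = 16311 - 2*(-202)*(-5 - 606)/(-204) = 16311 - 2*(-202)*(-1)*(-611)/204 = 16311 - 1*(-61711/51) = 16311 + 61711/51 = 893572/51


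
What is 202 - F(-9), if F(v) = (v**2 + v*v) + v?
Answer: 49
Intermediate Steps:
F(v) = v + 2*v**2 (F(v) = (v**2 + v**2) + v = 2*v**2 + v = v + 2*v**2)
202 - F(-9) = 202 - (-9)*(1 + 2*(-9)) = 202 - (-9)*(1 - 18) = 202 - (-9)*(-17) = 202 - 1*153 = 202 - 153 = 49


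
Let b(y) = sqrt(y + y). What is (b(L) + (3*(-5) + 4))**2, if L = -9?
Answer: 103 - 66*I*sqrt(2) ≈ 103.0 - 93.338*I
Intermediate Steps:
b(y) = sqrt(2)*sqrt(y) (b(y) = sqrt(2*y) = sqrt(2)*sqrt(y))
(b(L) + (3*(-5) + 4))**2 = (sqrt(2)*sqrt(-9) + (3*(-5) + 4))**2 = (sqrt(2)*(3*I) + (-15 + 4))**2 = (3*I*sqrt(2) - 11)**2 = (-11 + 3*I*sqrt(2))**2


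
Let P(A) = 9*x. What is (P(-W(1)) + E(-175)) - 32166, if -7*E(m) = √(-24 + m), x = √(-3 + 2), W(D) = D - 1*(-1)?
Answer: -32166 + 9*I - I*√199/7 ≈ -32166.0 + 6.9847*I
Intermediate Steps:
W(D) = 1 + D (W(D) = D + 1 = 1 + D)
x = I (x = √(-1) = I ≈ 1.0*I)
E(m) = -√(-24 + m)/7
P(A) = 9*I
(P(-W(1)) + E(-175)) - 32166 = (9*I - √(-24 - 175)/7) - 32166 = (9*I - I*√199/7) - 32166 = -32166 + 9*I - I*√199/7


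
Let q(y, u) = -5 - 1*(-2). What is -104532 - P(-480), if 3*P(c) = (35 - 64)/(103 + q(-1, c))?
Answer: -31359571/300 ≈ -1.0453e+5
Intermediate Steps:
q(y, u) = -3 (q(y, u) = -5 + 2 = -3)
P(c) = -29/300 (P(c) = ((35 - 64)/(103 - 3))/3 = (-29/100)/3 = (-29*1/100)/3 = (⅓)*(-29/100) = -29/300)
-104532 - P(-480) = -104532 - 1*(-29/300) = -104532 + 29/300 = -31359571/300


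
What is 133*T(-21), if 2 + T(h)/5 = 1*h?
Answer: -15295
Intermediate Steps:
T(h) = -10 + 5*h (T(h) = -10 + 5*(1*h) = -10 + 5*h)
133*T(-21) = 133*(-10 + 5*(-21)) = 133*(-10 - 105) = 133*(-115) = -15295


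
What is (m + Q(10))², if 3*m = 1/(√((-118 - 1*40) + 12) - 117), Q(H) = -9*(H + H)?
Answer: (7471017 + I*√146)²/1722665025 ≈ 32401.0 + 0.10481*I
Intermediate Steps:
Q(H) = -18*H
m = 1/(3*(-117 + I*√146)) (m = 1/(3*(√((-118 - 1*40) + 12) - 117)) = 1/(3*(√((-118 - 40) + 12) - 117)) = 1/(3*(√(-158 + 12) - 117)) = 1/(3*(√(-146) - 117)) = 1/(3*(I*√146 - 117)) = 1/(3*(-117 + I*√146)) ≈ -0.0028189 - 0.00029112*I)
(m + Q(10))² = ((-39/13835 - I*√146/41505) - 18*10)² = ((-39/13835 - I*√146/41505) - 180)² = (-2490339/13835 - I*√146/41505)²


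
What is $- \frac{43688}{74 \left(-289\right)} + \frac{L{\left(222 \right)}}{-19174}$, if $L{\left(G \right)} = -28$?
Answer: $\frac{209568130}{102513791} \approx 2.0443$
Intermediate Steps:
$- \frac{43688}{74 \left(-289\right)} + \frac{L{\left(222 \right)}}{-19174} = - \frac{43688}{74 \left(-289\right)} - \frac{28}{-19174} = - \frac{43688}{-21386} - - \frac{14}{9587} = \left(-43688\right) \left(- \frac{1}{21386}\right) + \frac{14}{9587} = \frac{21844}{10693} + \frac{14}{9587} = \frac{209568130}{102513791}$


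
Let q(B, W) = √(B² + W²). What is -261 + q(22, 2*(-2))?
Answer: -261 + 10*√5 ≈ -238.64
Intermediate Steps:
-261 + q(22, 2*(-2)) = -261 + √(22² + (2*(-2))²) = -261 + √(484 + (-4)²) = -261 + √(484 + 16) = -261 + √500 = -261 + 10*√5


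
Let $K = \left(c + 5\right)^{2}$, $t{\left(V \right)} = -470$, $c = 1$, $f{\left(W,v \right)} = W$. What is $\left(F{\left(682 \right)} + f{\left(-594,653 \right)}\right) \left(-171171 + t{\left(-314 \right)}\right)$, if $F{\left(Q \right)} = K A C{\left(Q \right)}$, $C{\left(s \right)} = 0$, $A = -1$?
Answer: $101954754$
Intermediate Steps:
$K = 36$ ($K = \left(1 + 5\right)^{2} = 6^{2} = 36$)
$F{\left(Q \right)} = 0$ ($F{\left(Q \right)} = 36 \left(-1\right) 0 = \left(-36\right) 0 = 0$)
$\left(F{\left(682 \right)} + f{\left(-594,653 \right)}\right) \left(-171171 + t{\left(-314 \right)}\right) = \left(0 - 594\right) \left(-171171 - 470\right) = \left(-594\right) \left(-171641\right) = 101954754$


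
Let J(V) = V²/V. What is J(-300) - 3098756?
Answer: -3099056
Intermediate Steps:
J(V) = V
J(-300) - 3098756 = -300 - 3098756 = -3099056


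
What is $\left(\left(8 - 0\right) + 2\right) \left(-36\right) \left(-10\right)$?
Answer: $3600$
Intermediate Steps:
$\left(\left(8 - 0\right) + 2\right) \left(-36\right) \left(-10\right) = \left(\left(8 + 0\right) + 2\right) \left(-36\right) \left(-10\right) = \left(8 + 2\right) \left(-36\right) \left(-10\right) = 10 \left(-36\right) \left(-10\right) = \left(-360\right) \left(-10\right) = 3600$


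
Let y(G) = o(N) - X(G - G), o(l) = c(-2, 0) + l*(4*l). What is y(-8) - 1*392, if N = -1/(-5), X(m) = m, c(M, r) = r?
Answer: -9796/25 ≈ -391.84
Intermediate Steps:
N = ⅕ (N = -1*(-⅕) = ⅕ ≈ 0.20000)
o(l) = 4*l² (o(l) = 0 + l*(4*l) = 0 + 4*l² = 4*l²)
y(G) = 4/25 (y(G) = 4*(⅕)² - (G - G) = 4*(1/25) - 1*0 = 4/25 + 0 = 4/25)
y(-8) - 1*392 = 4/25 - 1*392 = 4/25 - 392 = -9796/25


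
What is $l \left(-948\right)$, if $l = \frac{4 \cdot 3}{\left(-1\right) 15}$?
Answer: $\frac{3792}{5} \approx 758.4$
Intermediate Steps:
$l = - \frac{4}{5}$ ($l = \frac{12}{-15} = 12 \left(- \frac{1}{15}\right) = - \frac{4}{5} \approx -0.8$)
$l \left(-948\right) = \left(- \frac{4}{5}\right) \left(-948\right) = \frac{3792}{5}$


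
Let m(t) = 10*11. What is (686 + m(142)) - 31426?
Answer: -30630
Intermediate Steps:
m(t) = 110
(686 + m(142)) - 31426 = (686 + 110) - 31426 = 796 - 31426 = -30630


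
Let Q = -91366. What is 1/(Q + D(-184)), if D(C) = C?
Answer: -1/91550 ≈ -1.0923e-5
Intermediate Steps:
1/(Q + D(-184)) = 1/(-91366 - 184) = 1/(-91550) = -1/91550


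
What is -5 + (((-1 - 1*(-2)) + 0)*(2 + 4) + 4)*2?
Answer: 15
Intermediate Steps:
-5 + (((-1 - 1*(-2)) + 0)*(2 + 4) + 4)*2 = -5 + (((-1 + 2) + 0)*6 + 4)*2 = -5 + ((1 + 0)*6 + 4)*2 = -5 + (1*6 + 4)*2 = -5 + (6 + 4)*2 = -5 + 10*2 = -5 + 20 = 15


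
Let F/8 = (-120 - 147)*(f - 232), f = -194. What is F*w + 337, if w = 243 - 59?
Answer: 167428561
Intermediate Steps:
w = 184
F = 909936 (F = 8*((-120 - 147)*(-194 - 232)) = 8*(-267*(-426)) = 8*113742 = 909936)
F*w + 337 = 909936*184 + 337 = 167428224 + 337 = 167428561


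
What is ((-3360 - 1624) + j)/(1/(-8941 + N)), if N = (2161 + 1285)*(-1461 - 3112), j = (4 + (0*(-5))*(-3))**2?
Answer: 78332935032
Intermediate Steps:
j = 16 (j = (4 + 0*(-3))**2 = (4 + 0)**2 = 4**2 = 16)
N = -15758558 (N = 3446*(-4573) = -15758558)
((-3360 - 1624) + j)/(1/(-8941 + N)) = ((-3360 - 1624) + 16)/(1/(-8941 - 15758558)) = (-4984 + 16)/(1/(-15767499)) = -4968/(-1/15767499) = -4968*(-15767499) = 78332935032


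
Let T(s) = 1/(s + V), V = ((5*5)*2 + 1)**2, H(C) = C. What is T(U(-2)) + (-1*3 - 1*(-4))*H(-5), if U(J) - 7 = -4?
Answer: -13019/2604 ≈ -4.9996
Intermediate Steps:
U(J) = 3 (U(J) = 7 - 4 = 3)
V = 2601 (V = (25*2 + 1)**2 = (50 + 1)**2 = 51**2 = 2601)
T(s) = 1/(2601 + s) (T(s) = 1/(s + 2601) = 1/(2601 + s))
T(U(-2)) + (-1*3 - 1*(-4))*H(-5) = 1/(2601 + 3) + (-1*3 - 1*(-4))*(-5) = 1/2604 + (-3 + 4)*(-5) = 1/2604 + 1*(-5) = 1/2604 - 5 = -13019/2604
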